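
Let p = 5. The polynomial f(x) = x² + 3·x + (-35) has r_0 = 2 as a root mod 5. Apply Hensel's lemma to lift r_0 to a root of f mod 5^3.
r_2 = 77 (mod 125)

Hensel: r_{i+1} = r_i − f(r_i)·(f′(r_i))^{-1} mod 5^{i+2}, f′(x) = 2x + 3. Iterate:
  r_0 = 2 (mod 5)
  r_1 = 2 (mod 25)
  r_2 = 77 (mod 125)
Final: r = 77 satisfies f(r) ≡ 0 mod 5^3.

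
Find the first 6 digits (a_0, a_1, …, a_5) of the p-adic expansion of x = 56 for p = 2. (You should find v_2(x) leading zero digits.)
(a_0, …, a_5) = (0, 0, 0, 1, 1, 1)

v_2(56) = 3, so a_0 = ... = a_2 = 0. Factor out: x = 2^3 · u with u = 7 a unit in ℤ_2. Expand u iteratively via a_{v+i} = u_i mod 2, u_{i+1} = (u_i − a_{v+i})/2:
  u_0 = 7;  a_3 = 1;  u_1 = (u_0 − 1)/2 = 3
  u_1 = 3;  a_4 = 1;  u_2 = (u_1 − 1)/2 = 1
  u_2 = 1;  a_5 = 1;  u_3 = (u_2 − 1)/2 = 0
Digits: (0, 0, 0, 1, 1, 1).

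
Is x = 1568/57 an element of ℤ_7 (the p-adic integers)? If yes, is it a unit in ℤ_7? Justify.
x ∈ ℤ_7 but not a unit; v_7(x) = 2 > 0

ℤ_7 = {x ∈ ℚ_7 : v_7(x) ≥ 0} and ℤ_7^× = {x ∈ ℤ_7 : v_7(x) = 0}. Here v_7(1568/57) = v_7(num) − v_7(den) = 2; compare against these criteria.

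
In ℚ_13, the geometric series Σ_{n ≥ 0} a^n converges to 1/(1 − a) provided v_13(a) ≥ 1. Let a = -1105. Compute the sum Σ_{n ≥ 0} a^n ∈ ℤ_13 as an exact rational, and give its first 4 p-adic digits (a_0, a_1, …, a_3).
Σ a^n = 1/(1 − a) = 1/1106;  first 4 digits = (1, 6, 3, 4)

v_13(a) = 1 ≥ 1, so the series converges in ℤ_13 to 1/(1 − a) = 1/(1 − (-1105)) = 1/1106. Expand this rational in ℤ_13: compute digits iteratively via d_i = x_i mod 13, x_{i+1} = (x_i − d_i)/13. The first 4 digits are (1, 6, 3, 4).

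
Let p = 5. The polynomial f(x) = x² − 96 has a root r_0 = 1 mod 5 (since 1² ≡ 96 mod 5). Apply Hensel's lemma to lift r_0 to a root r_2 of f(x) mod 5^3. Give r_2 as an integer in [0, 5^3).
r_2 = 61 (mod 125)

Hensel's recurrence: r_{i+1} = r_i − f(r_i)·(f′(r_i))^{-1} mod 5^{i+2}, with f′(x) = 2x. Iterate:
  r_0 = 1 (mod 5)
  r_1 = 11 (mod 25)
  r_2 = 61 (mod 125)
Final: r_2 = 61, and one checks f(r_2) ≡ 0 mod 5^3.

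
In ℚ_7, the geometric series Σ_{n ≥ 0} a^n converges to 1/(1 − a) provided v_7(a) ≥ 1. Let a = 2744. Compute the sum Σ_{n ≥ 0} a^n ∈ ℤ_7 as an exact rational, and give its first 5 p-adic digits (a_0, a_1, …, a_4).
Σ a^n = 1/(1 − a) = -1/2743;  first 5 digits = (1, 0, 0, 1, 1)

v_7(a) = 3 ≥ 1, so the series converges in ℤ_7 to 1/(1 − a) = 1/(1 − 2744) = -1/2743. Expand this rational in ℤ_7: compute digits iteratively via d_i = x_i mod 7, x_{i+1} = (x_i − d_i)/7. The first 5 digits are (1, 0, 0, 1, 1).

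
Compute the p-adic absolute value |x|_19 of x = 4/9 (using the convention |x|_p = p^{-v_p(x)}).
|4/9|_19 = 1

Step 1 — compute v_19(x) by factoring powers of 19 out of the numerator and denominator: v_19(4/9) = 0. Step 2 — apply |x|_p = p^{-v_p(x)} = 19^{0} = 1.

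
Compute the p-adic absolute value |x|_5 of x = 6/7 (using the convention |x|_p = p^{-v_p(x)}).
|6/7|_5 = 1

Step 1 — compute v_5(x) by factoring powers of 5 out of the numerator and denominator: v_5(6/7) = 0. Step 2 — apply |x|_p = p^{-v_p(x)} = 5^{0} = 1.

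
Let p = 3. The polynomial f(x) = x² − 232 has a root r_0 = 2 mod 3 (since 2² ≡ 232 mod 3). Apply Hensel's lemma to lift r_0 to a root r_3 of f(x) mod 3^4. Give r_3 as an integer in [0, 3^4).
r_3 = 50 (mod 81)

Hensel's recurrence: r_{i+1} = r_i − f(r_i)·(f′(r_i))^{-1} mod 3^{i+2}, with f′(x) = 2x. Iterate:
  r_0 = 2 (mod 3)
  r_1 = 5 (mod 9)
  r_2 = 23 (mod 27)
  r_3 = 50 (mod 81)
Final: r_3 = 50, and one checks f(r_3) ≡ 0 mod 3^4.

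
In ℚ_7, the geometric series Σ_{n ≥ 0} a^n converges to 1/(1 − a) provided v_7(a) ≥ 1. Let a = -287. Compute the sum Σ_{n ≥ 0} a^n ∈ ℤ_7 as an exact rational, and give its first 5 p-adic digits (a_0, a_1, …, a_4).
Σ a^n = 1/(1 − a) = 1/288;  first 5 digits = (1, 1, 2, 2, 3)

v_7(a) = 1 ≥ 1, so the series converges in ℤ_7 to 1/(1 − a) = 1/(1 − (-287)) = 1/288. Expand this rational in ℤ_7: compute digits iteratively via d_i = x_i mod 7, x_{i+1} = (x_i − d_i)/7. The first 5 digits are (1, 1, 2, 2, 3).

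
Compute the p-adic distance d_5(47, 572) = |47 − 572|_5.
d_5(47, 572) = 1/25

Step 1 — x − y = 47 − 572 = -525. Step 2 — v_5(-525) = 2 (factor: -525 = −(5^2 · 21); the sign does not affect v_p). Step 3 — |x − y|_5 = 5^{-2} = 1/25.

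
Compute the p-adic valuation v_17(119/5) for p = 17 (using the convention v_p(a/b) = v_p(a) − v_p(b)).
v_17(119/5) = 1

Factor powers of 17 from the numerator and denominator of the reduced fraction: 119 = 17^1 · 7 and 5 = 17^0 · 5. Apply v_p(a/b) = v_p(a) − v_p(b): v_17(119/5) = 1 − 0 = 1.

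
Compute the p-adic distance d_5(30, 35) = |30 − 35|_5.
d_5(30, 35) = 1/5

Step 1 — x − y = 30 − 35 = -5. Step 2 — v_5(-5) = 1 (factor: -5 = −(5^1 · 1); the sign does not affect v_p). Step 3 — |x − y|_5 = 5^{-1} = 1/5.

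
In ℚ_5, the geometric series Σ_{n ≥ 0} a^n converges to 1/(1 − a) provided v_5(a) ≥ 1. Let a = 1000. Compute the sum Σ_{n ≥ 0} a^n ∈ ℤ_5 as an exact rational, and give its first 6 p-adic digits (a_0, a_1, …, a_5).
Σ a^n = 1/(1 − a) = -1/999;  first 6 digits = (1, 0, 0, 3, 1, 0)

v_5(a) = 3 ≥ 1, so the series converges in ℤ_5 to 1/(1 − a) = 1/(1 − 1000) = -1/999. Expand this rational in ℤ_5: compute digits iteratively via d_i = x_i mod 5, x_{i+1} = (x_i − d_i)/5. The first 6 digits are (1, 0, 0, 3, 1, 0).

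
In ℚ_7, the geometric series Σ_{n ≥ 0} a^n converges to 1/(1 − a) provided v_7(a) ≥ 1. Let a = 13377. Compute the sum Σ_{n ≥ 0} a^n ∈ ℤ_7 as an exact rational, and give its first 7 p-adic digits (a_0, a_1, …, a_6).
Σ a^n = 1/(1 − a) = -1/13376;  first 7 digits = (1, 0, 0, 4, 5, 0, 2)

v_7(a) = 3 ≥ 1, so the series converges in ℤ_7 to 1/(1 − a) = 1/(1 − 13377) = -1/13376. Expand this rational in ℤ_7: compute digits iteratively via d_i = x_i mod 7, x_{i+1} = (x_i − d_i)/7. The first 7 digits are (1, 0, 0, 4, 5, 0, 2).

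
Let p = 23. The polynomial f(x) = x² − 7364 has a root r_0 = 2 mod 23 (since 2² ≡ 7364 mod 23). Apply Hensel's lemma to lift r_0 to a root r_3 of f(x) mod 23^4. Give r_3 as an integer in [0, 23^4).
r_3 = 165303 (mod 279841)

Hensel's recurrence: r_{i+1} = r_i − f(r_i)·(f′(r_i))^{-1} mod 23^{i+2}, with f′(x) = 2x. Iterate:
  r_0 = 2 (mod 23)
  r_1 = 255 (mod 529)
  r_2 = 7132 (mod 12167)
  r_3 = 165303 (mod 279841)
Final: r_3 = 165303, and one checks f(r_3) ≡ 0 mod 23^4.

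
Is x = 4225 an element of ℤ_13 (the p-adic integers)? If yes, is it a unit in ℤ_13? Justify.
x ∈ ℤ_13 but not a unit; v_13(x) = 2 > 0

ℤ_13 = {x ∈ ℚ_13 : v_13(x) ≥ 0} and ℤ_13^× = {x ∈ ℤ_13 : v_13(x) = 0}. Here v_13(4225) = v_13(num) − v_13(den) = 2; compare against these criteria.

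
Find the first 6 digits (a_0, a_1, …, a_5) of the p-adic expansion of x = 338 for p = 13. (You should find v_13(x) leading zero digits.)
(a_0, …, a_5) = (0, 0, 2, 0, 0, 0)

v_13(338) = 2, so a_0 = ... = a_1 = 0. Factor out: x = 13^2 · u with u = 2 a unit in ℤ_13. Expand u iteratively via a_{v+i} = u_i mod 13, u_{i+1} = (u_i − a_{v+i})/13:
  u_0 = 2;  a_2 = 2;  u_1 = (u_0 − 2)/13 = 0
  u_1 = 0;  a_3 = 0;  u_2 = (u_1 − 0)/13 = 0
  u_2 = 0;  a_4 = 0;  u_3 = (u_2 − 0)/13 = 0
  u_3 = 0;  a_5 = 0;  u_4 = (u_3 − 0)/13 = 0
Digits: (0, 0, 2, 0, 0, 0).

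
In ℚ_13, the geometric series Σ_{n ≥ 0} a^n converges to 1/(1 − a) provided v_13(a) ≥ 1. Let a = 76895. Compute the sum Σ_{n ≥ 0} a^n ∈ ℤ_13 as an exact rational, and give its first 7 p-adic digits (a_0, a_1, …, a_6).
Σ a^n = 1/(1 − a) = -1/76894;  first 7 digits = (1, 0, 0, 9, 2, 0, 3)

v_13(a) = 3 ≥ 1, so the series converges in ℤ_13 to 1/(1 − a) = 1/(1 − 76895) = -1/76894. Expand this rational in ℤ_13: compute digits iteratively via d_i = x_i mod 13, x_{i+1} = (x_i − d_i)/13. The first 7 digits are (1, 0, 0, 9, 2, 0, 3).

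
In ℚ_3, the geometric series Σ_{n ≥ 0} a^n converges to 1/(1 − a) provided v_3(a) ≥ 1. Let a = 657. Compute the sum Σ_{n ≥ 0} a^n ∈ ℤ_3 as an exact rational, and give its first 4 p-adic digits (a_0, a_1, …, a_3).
Σ a^n = 1/(1 − a) = -1/656;  first 4 digits = (1, 0, 1, 0)

v_3(a) = 2 ≥ 1, so the series converges in ℤ_3 to 1/(1 − a) = 1/(1 − 657) = -1/656. Expand this rational in ℤ_3: compute digits iteratively via d_i = x_i mod 3, x_{i+1} = (x_i − d_i)/3. The first 4 digits are (1, 0, 1, 0).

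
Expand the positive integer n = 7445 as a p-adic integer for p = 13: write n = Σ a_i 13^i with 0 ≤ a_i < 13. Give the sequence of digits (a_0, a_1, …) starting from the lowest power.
(a_0, a_1, …) = (9, 0, 5, 3)

Repeated division by 13 gives the digits low-to-high: 7445 = 9 + 5·13^2 + 3·13^3. Digit sequence: (9, 0, 5, 3).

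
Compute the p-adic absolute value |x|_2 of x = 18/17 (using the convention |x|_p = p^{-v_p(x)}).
|18/17|_2 = 1/2

Step 1 — compute v_2(x) by factoring powers of 2 out of the numerator and denominator: v_2(18/17) = 1. Step 2 — apply |x|_p = p^{-v_p(x)} = 2^{-1} = 1/2.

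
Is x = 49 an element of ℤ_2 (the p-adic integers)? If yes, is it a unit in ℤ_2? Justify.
x ∈ ℤ_2^× (unit); v_2(x) = 0

ℤ_2 = {x ∈ ℚ_2 : v_2(x) ≥ 0} and ℤ_2^× = {x ∈ ℤ_2 : v_2(x) = 0}. Here v_2(49) = v_2(num) − v_2(den) = 0; compare against these criteria.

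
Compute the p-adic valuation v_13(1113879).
v_13(1113879) = 5

v_13(n) is the largest exponent k such that 13^k divides n. Factor out: 1113879 = 13^5 · 3. (Sign doesn't affect v_p.) So v_13(1113879) = 5.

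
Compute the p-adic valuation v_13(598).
v_13(598) = 1

v_13(n) is the largest exponent k such that 13^k divides n. Factor out: 598 = 13^1 · 46. (Sign doesn't affect v_p.) So v_13(598) = 1.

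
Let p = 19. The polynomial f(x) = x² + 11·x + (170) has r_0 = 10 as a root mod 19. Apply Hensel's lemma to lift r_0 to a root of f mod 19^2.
r_1 = 219 (mod 361)

Hensel: r_{i+1} = r_i − f(r_i)·(f′(r_i))^{-1} mod 19^{i+2}, f′(x) = 2x + 11. Iterate:
  r_0 = 10 (mod 19)
  r_1 = 219 (mod 361)
Final: r = 219 satisfies f(r) ≡ 0 mod 19^2.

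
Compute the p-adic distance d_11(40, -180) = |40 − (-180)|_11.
d_11(40, -180) = 1/11

Step 1 — x − y = 40 − (-180) = 220. Step 2 — v_11(220) = 1 (factor: 220 = (11^1 · 20); the sign does not affect v_p). Step 3 — |x − y|_11 = 11^{-1} = 1/11.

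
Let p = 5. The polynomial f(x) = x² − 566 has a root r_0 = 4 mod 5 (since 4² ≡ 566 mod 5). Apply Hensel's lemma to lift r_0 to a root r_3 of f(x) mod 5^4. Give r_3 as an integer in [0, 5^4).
r_3 = 229 (mod 625)

Hensel's recurrence: r_{i+1} = r_i − f(r_i)·(f′(r_i))^{-1} mod 5^{i+2}, with f′(x) = 2x. Iterate:
  r_0 = 4 (mod 5)
  r_1 = 4 (mod 25)
  r_2 = 104 (mod 125)
  r_3 = 229 (mod 625)
Final: r_3 = 229, and one checks f(r_3) ≡ 0 mod 5^4.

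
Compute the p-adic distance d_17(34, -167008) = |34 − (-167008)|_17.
d_17(34, -167008) = 1/83521

Step 1 — x − y = 34 − (-167008) = 167042. Step 2 — v_17(167042) = 4 (factor: 167042 = (17^4 · 2); the sign does not affect v_p). Step 3 — |x − y|_17 = 17^{-4} = 1/83521.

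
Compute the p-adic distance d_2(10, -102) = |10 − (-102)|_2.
d_2(10, -102) = 1/16

Step 1 — x − y = 10 − (-102) = 112. Step 2 — v_2(112) = 4 (factor: 112 = (2^4 · 7); the sign does not affect v_p). Step 3 — |x − y|_2 = 2^{-4} = 1/16.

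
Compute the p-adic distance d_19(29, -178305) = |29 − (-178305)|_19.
d_19(29, -178305) = 1/6859

Step 1 — x − y = 29 − (-178305) = 178334. Step 2 — v_19(178334) = 3 (factor: 178334 = (19^3 · 26); the sign does not affect v_p). Step 3 — |x − y|_19 = 19^{-3} = 1/6859.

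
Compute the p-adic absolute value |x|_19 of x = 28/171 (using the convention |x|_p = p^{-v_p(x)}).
|28/171|_19 = 19

Step 1 — compute v_19(x) by factoring powers of 19 out of the numerator and denominator: v_19(28/171) = -1. Step 2 — apply |x|_p = p^{-v_p(x)} = 19^{1} = 19.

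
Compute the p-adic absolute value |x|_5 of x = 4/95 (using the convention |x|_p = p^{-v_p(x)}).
|4/95|_5 = 5

Step 1 — compute v_5(x) by factoring powers of 5 out of the numerator and denominator: v_5(4/95) = -1. Step 2 — apply |x|_p = p^{-v_p(x)} = 5^{1} = 5.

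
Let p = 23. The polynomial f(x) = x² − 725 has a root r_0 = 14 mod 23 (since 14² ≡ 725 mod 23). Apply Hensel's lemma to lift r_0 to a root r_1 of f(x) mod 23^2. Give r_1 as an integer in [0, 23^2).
r_1 = 14 (mod 529)

Hensel's recurrence: r_{i+1} = r_i − f(r_i)·(f′(r_i))^{-1} mod 23^{i+2}, with f′(x) = 2x. Iterate:
  r_0 = 14 (mod 23)
  r_1 = 14 (mod 529)
Final: r_1 = 14, and one checks f(r_1) ≡ 0 mod 23^2.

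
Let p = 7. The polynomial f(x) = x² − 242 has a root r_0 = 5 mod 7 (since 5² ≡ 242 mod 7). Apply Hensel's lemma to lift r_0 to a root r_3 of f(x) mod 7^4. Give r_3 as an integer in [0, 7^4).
r_3 = 2217 (mod 2401)

Hensel's recurrence: r_{i+1} = r_i − f(r_i)·(f′(r_i))^{-1} mod 7^{i+2}, with f′(x) = 2x. Iterate:
  r_0 = 5 (mod 7)
  r_1 = 12 (mod 49)
  r_2 = 159 (mod 343)
  r_3 = 2217 (mod 2401)
Final: r_3 = 2217, and one checks f(r_3) ≡ 0 mod 7^4.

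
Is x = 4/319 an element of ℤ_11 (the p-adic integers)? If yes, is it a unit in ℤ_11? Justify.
x ∉ ℤ_11 (v_11(x) = -1 < 0)

ℤ_11 = {x ∈ ℚ_11 : v_11(x) ≥ 0} and ℤ_11^× = {x ∈ ℤ_11 : v_11(x) = 0}. Here v_11(4/319) = v_11(num) − v_11(den) = -1; compare against these criteria.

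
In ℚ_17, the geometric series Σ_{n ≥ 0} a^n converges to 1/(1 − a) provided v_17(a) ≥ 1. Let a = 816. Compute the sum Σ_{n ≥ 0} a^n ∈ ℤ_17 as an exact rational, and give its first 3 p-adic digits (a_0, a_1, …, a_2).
Σ a^n = 1/(1 − a) = -1/815;  first 3 digits = (1, 14, 11)

v_17(a) = 1 ≥ 1, so the series converges in ℤ_17 to 1/(1 − a) = 1/(1 − 816) = -1/815. Expand this rational in ℤ_17: compute digits iteratively via d_i = x_i mod 17, x_{i+1} = (x_i − d_i)/17. The first 3 digits are (1, 14, 11).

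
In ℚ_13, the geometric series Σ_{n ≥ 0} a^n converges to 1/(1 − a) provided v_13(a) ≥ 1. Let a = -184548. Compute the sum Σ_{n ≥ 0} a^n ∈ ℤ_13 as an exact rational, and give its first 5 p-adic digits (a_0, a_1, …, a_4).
Σ a^n = 1/(1 − a) = 1/184549;  first 5 digits = (1, 0, 0, 7, 6)

v_13(a) = 3 ≥ 1, so the series converges in ℤ_13 to 1/(1 − a) = 1/(1 − (-184548)) = 1/184549. Expand this rational in ℤ_13: compute digits iteratively via d_i = x_i mod 13, x_{i+1} = (x_i − d_i)/13. The first 5 digits are (1, 0, 0, 7, 6).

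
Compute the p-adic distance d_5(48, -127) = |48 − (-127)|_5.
d_5(48, -127) = 1/25

Step 1 — x − y = 48 − (-127) = 175. Step 2 — v_5(175) = 2 (factor: 175 = (5^2 · 7); the sign does not affect v_p). Step 3 — |x − y|_5 = 5^{-2} = 1/25.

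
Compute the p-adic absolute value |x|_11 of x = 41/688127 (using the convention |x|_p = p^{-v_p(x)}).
|41/688127|_11 = 14641

Step 1 — compute v_11(x) by factoring powers of 11 out of the numerator and denominator: v_11(41/688127) = -4. Step 2 — apply |x|_p = p^{-v_p(x)} = 11^{4} = 14641.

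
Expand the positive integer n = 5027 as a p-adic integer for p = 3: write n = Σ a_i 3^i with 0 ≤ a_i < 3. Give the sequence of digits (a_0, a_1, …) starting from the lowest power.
(a_0, a_1, …) = (2, 1, 0, 0, 2, 2, 0, 2)

Repeated division by 3 gives the digits low-to-high: 5027 = 2 + 1·3^1 + 2·3^4 + 2·3^5 + 2·3^7. Digit sequence: (2, 1, 0, 0, 2, 2, 0, 2).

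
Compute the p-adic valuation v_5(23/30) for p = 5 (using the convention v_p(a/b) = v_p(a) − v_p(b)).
v_5(23/30) = -1

Factor powers of 5 from the numerator and denominator of the reduced fraction: 23 = 5^0 · 23 and 30 = 5^1 · 6. Apply v_p(a/b) = v_p(a) − v_p(b): v_5(23/30) = 0 − 1 = -1.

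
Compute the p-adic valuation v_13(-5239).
v_13(-5239) = 2

v_13(n) is the largest exponent k such that 13^k divides n. Factor out: -5239 = -13^2 · 31. (Sign doesn't affect v_p.) So v_13(-5239) = 2.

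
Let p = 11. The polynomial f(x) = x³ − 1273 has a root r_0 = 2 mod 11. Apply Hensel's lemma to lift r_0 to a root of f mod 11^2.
r_1 = 57 (mod 121)

Hensel: r_{i+1} = r_i − f(r_i)/f′(r_i) mod 11^{i+2}, where f′(x) = 3x². Iterate:
  r_0 = 2 (mod 11)
  r_1 = 57 (mod 121)
Final: r = 57 with f(r) ≡ 0 mod 11^2.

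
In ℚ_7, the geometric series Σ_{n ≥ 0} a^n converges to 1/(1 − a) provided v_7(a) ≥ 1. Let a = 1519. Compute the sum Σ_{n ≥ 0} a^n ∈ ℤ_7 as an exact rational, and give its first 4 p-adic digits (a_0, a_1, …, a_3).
Σ a^n = 1/(1 − a) = -1/1518;  first 4 digits = (1, 0, 3, 4)

v_7(a) = 2 ≥ 1, so the series converges in ℤ_7 to 1/(1 − a) = 1/(1 − 1519) = -1/1518. Expand this rational in ℤ_7: compute digits iteratively via d_i = x_i mod 7, x_{i+1} = (x_i − d_i)/7. The first 4 digits are (1, 0, 3, 4).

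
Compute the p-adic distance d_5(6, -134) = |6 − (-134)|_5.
d_5(6, -134) = 1/5

Step 1 — x − y = 6 − (-134) = 140. Step 2 — v_5(140) = 1 (factor: 140 = (5^1 · 28); the sign does not affect v_p). Step 3 — |x − y|_5 = 5^{-1} = 1/5.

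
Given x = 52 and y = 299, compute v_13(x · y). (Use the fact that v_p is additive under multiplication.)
v_13(15548) = 2

v_p(x) = 1 (factor: 52 = 13^1 · 4); v_p(y) = 1 (factor: 299 = 13^1 · 23). Additivity: v_p(xy) = v_p(x) + v_p(y) = 1 + 1 = 2. (Direct check: xy = 15548 = 13^2 · (92).)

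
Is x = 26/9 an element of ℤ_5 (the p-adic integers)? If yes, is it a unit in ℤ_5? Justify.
x ∈ ℤ_5^× (unit); v_5(x) = 0

ℤ_5 = {x ∈ ℚ_5 : v_5(x) ≥ 0} and ℤ_5^× = {x ∈ ℤ_5 : v_5(x) = 0}. Here v_5(26/9) = v_5(num) − v_5(den) = 0; compare against these criteria.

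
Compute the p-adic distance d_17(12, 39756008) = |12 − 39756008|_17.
d_17(12, 39756008) = 1/1419857

Step 1 — x − y = 12 − 39756008 = -39755996. Step 2 — v_17(-39755996) = 5 (factor: -39755996 = −(17^5 · 28); the sign does not affect v_p). Step 3 — |x − y|_17 = 17^{-5} = 1/1419857.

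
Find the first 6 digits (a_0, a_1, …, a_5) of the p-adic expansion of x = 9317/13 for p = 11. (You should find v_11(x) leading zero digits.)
(a_0, …, a_5) = (0, 0, 0, 9, 6, 7)

v_11(9317/13) = 3, so a_0 = ... = a_2 = 0. Factor out: x = 11^3 · u with u = 7/13 a unit in ℤ_11. Expand u iteratively via a_{v+i} = u_i mod 11, u_{i+1} = (u_i − a_{v+i})/11:
  u_0 = 7/13;  a_3 = 9;  u_1 = (u_0 − 9)/11 = -10/13
  u_1 = -10/13;  a_4 = 6;  u_2 = (u_1 − 6)/11 = -8/13
  u_2 = -8/13;  a_5 = 7;  u_3 = (u_2 − 7)/11 = -9/13
Digits: (0, 0, 0, 9, 6, 7).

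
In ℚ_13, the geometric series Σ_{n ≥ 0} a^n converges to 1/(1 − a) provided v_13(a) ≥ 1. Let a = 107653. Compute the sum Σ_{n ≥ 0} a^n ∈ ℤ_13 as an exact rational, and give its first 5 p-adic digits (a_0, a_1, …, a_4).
Σ a^n = 1/(1 − a) = -1/107652;  first 5 digits = (1, 0, 0, 10, 3)

v_13(a) = 3 ≥ 1, so the series converges in ℤ_13 to 1/(1 − a) = 1/(1 − 107653) = -1/107652. Expand this rational in ℤ_13: compute digits iteratively via d_i = x_i mod 13, x_{i+1} = (x_i − d_i)/13. The first 5 digits are (1, 0, 0, 10, 3).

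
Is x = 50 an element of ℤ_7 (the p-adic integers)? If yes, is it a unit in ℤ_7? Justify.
x ∈ ℤ_7^× (unit); v_7(x) = 0

ℤ_7 = {x ∈ ℚ_7 : v_7(x) ≥ 0} and ℤ_7^× = {x ∈ ℤ_7 : v_7(x) = 0}. Here v_7(50) = v_7(num) − v_7(den) = 0; compare against these criteria.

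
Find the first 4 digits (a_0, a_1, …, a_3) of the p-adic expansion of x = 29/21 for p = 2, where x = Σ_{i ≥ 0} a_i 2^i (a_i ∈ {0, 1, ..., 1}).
(a_0, …, a_3) = (1, 0, 0, 1)

v_2(29/21) = 0 (numerator and denominator both coprime to 2), so x ∈ ℤ_2^×. Compute digits iteratively via a_i = x_i mod 2, x_{i+1} = (x_i − a_i)/2, with x_0 = x:
  x_0 = 29/21;  a_0 = 1;  x_1 = (x_0 − 1)/2 = 4/21
  x_1 = 4/21;  a_1 = 0;  x_2 = (x_1 − 0)/2 = 2/21
  x_2 = 2/21;  a_2 = 0;  x_3 = (x_2 − 0)/2 = 1/21
  x_3 = 1/21;  a_3 = 1;  x_4 = (x_3 − 1)/2 = -10/21
Digits: (1, 0, 0, 1).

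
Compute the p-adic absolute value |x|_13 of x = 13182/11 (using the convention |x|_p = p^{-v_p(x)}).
|13182/11|_13 = 1/2197

Step 1 — compute v_13(x) by factoring powers of 13 out of the numerator and denominator: v_13(13182/11) = 3. Step 2 — apply |x|_p = p^{-v_p(x)} = 13^{-3} = 1/2197.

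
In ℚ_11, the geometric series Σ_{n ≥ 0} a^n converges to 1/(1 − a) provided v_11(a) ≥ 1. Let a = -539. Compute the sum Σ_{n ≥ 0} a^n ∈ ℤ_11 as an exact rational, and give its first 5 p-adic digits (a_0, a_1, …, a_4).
Σ a^n = 1/(1 − a) = 1/540;  first 5 digits = (1, 6, 9, 4, 3)

v_11(a) = 1 ≥ 1, so the series converges in ℤ_11 to 1/(1 − a) = 1/(1 − (-539)) = 1/540. Expand this rational in ℤ_11: compute digits iteratively via d_i = x_i mod 11, x_{i+1} = (x_i − d_i)/11. The first 5 digits are (1, 6, 9, 4, 3).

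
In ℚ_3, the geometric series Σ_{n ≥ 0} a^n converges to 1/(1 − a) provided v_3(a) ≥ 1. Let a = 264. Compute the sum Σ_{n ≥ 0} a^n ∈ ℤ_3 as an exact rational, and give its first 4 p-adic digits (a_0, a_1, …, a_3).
Σ a^n = 1/(1 − a) = -1/263;  first 4 digits = (1, 1, 0, 0)

v_3(a) = 1 ≥ 1, so the series converges in ℤ_3 to 1/(1 − a) = 1/(1 − 264) = -1/263. Expand this rational in ℤ_3: compute digits iteratively via d_i = x_i mod 3, x_{i+1} = (x_i − d_i)/3. The first 4 digits are (1, 1, 0, 0).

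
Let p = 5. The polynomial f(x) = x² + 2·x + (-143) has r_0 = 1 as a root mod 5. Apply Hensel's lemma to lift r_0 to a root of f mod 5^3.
r_2 = 11 (mod 125)

Hensel: r_{i+1} = r_i − f(r_i)·(f′(r_i))^{-1} mod 5^{i+2}, f′(x) = 2x + 2. Iterate:
  r_0 = 1 (mod 5)
  r_1 = 11 (mod 25)
  r_2 = 11 (mod 125)
Final: r = 11 satisfies f(r) ≡ 0 mod 5^3.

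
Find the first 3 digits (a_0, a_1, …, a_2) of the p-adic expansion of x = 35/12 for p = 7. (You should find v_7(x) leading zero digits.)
(a_0, …, a_2) = (0, 1, 4)

v_7(35/12) = 1, so a_0 = ... = a_0 = 0. Factor out: x = 7^1 · u with u = 5/12 a unit in ℤ_7. Expand u iteratively via a_{v+i} = u_i mod 7, u_{i+1} = (u_i − a_{v+i})/7:
  u_0 = 5/12;  a_1 = 1;  u_1 = (u_0 − 1)/7 = -1/12
  u_1 = -1/12;  a_2 = 4;  u_2 = (u_1 − 4)/7 = -7/12
Digits: (0, 1, 4).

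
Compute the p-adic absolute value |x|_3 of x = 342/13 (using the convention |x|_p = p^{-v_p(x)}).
|342/13|_3 = 1/9

Step 1 — compute v_3(x) by factoring powers of 3 out of the numerator and denominator: v_3(342/13) = 2. Step 2 — apply |x|_p = p^{-v_p(x)} = 3^{-2} = 1/9.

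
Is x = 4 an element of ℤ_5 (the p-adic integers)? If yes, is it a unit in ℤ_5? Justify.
x ∈ ℤ_5^× (unit); v_5(x) = 0

ℤ_5 = {x ∈ ℚ_5 : v_5(x) ≥ 0} and ℤ_5^× = {x ∈ ℤ_5 : v_5(x) = 0}. Here v_5(4) = v_5(num) − v_5(den) = 0; compare against these criteria.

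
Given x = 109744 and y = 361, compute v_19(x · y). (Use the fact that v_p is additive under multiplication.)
v_19(39617584) = 5

v_p(x) = 3 (factor: 109744 = 19^3 · 16); v_p(y) = 2 (factor: 361 = 19^2 · 1). Additivity: v_p(xy) = v_p(x) + v_p(y) = 3 + 2 = 5. (Direct check: xy = 39617584 = 19^5 · (16).)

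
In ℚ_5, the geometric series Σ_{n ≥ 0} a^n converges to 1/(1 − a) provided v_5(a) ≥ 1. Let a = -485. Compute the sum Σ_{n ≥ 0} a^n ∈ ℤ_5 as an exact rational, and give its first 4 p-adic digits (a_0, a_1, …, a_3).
Σ a^n = 1/(1 − a) = 1/486;  first 4 digits = (1, 3, 4, 4)

v_5(a) = 1 ≥ 1, so the series converges in ℤ_5 to 1/(1 − a) = 1/(1 − (-485)) = 1/486. Expand this rational in ℤ_5: compute digits iteratively via d_i = x_i mod 5, x_{i+1} = (x_i − d_i)/5. The first 4 digits are (1, 3, 4, 4).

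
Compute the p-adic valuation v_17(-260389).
v_17(-260389) = 3

v_17(n) is the largest exponent k such that 17^k divides n. Factor out: -260389 = -17^3 · 53. (Sign doesn't affect v_p.) So v_17(-260389) = 3.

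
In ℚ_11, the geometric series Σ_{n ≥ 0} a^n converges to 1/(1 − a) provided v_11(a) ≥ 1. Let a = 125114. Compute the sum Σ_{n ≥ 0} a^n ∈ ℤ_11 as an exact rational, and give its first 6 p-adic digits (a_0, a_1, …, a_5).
Σ a^n = 1/(1 − a) = -1/125113;  first 6 digits = (1, 0, 0, 6, 8, 0)

v_11(a) = 3 ≥ 1, so the series converges in ℤ_11 to 1/(1 − a) = 1/(1 − 125114) = -1/125113. Expand this rational in ℤ_11: compute digits iteratively via d_i = x_i mod 11, x_{i+1} = (x_i − d_i)/11. The first 6 digits are (1, 0, 0, 6, 8, 0).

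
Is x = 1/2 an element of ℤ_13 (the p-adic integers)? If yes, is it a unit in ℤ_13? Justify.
x ∈ ℤ_13^× (unit); v_13(x) = 0

ℤ_13 = {x ∈ ℚ_13 : v_13(x) ≥ 0} and ℤ_13^× = {x ∈ ℤ_13 : v_13(x) = 0}. Here v_13(1/2) = v_13(num) − v_13(den) = 0; compare against these criteria.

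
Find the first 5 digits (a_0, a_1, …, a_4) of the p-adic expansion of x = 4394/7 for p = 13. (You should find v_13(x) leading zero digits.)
(a_0, …, a_4) = (0, 0, 0, 4, 9)

v_13(4394/7) = 3, so a_0 = ... = a_2 = 0. Factor out: x = 13^3 · u with u = 2/7 a unit in ℤ_13. Expand u iteratively via a_{v+i} = u_i mod 13, u_{i+1} = (u_i − a_{v+i})/13:
  u_0 = 2/7;  a_3 = 4;  u_1 = (u_0 − 4)/13 = -2/7
  u_1 = -2/7;  a_4 = 9;  u_2 = (u_1 − 9)/13 = -5/7
Digits: (0, 0, 0, 4, 9).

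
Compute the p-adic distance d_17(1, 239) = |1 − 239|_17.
d_17(1, 239) = 1/17

Step 1 — x − y = 1 − 239 = -238. Step 2 — v_17(-238) = 1 (factor: -238 = −(17^1 · 14); the sign does not affect v_p). Step 3 — |x − y|_17 = 17^{-1} = 1/17.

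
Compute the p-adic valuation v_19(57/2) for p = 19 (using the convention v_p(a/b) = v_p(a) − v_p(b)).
v_19(57/2) = 1

Factor powers of 19 from the numerator and denominator of the reduced fraction: 57 = 19^1 · 3 and 2 = 19^0 · 2. Apply v_p(a/b) = v_p(a) − v_p(b): v_19(57/2) = 1 − 0 = 1.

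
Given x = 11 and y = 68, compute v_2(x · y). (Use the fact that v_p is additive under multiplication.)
v_2(748) = 2

v_p(x) = 0 (factor: 11 = 2^0 · 11); v_p(y) = 2 (factor: 68 = 2^2 · 17). Additivity: v_p(xy) = v_p(x) + v_p(y) = 0 + 2 = 2. (Direct check: xy = 748 = 2^2 · (187).)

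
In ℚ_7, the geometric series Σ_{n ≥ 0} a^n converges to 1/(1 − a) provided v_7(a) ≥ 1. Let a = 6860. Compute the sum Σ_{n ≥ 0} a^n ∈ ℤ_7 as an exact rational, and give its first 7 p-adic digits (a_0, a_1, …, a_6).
Σ a^n = 1/(1 − a) = -1/6859;  first 7 digits = (1, 0, 0, 6, 2, 0, 1)

v_7(a) = 3 ≥ 1, so the series converges in ℤ_7 to 1/(1 − a) = 1/(1 − 6860) = -1/6859. Expand this rational in ℤ_7: compute digits iteratively via d_i = x_i mod 7, x_{i+1} = (x_i − d_i)/7. The first 7 digits are (1, 0, 0, 6, 2, 0, 1).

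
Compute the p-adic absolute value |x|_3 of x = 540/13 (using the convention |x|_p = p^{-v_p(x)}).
|540/13|_3 = 1/27

Step 1 — compute v_3(x) by factoring powers of 3 out of the numerator and denominator: v_3(540/13) = 3. Step 2 — apply |x|_p = p^{-v_p(x)} = 3^{-3} = 1/27.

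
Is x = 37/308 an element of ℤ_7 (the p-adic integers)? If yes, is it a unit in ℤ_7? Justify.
x ∉ ℤ_7 (v_7(x) = -1 < 0)

ℤ_7 = {x ∈ ℚ_7 : v_7(x) ≥ 0} and ℤ_7^× = {x ∈ ℤ_7 : v_7(x) = 0}. Here v_7(37/308) = v_7(num) − v_7(den) = -1; compare against these criteria.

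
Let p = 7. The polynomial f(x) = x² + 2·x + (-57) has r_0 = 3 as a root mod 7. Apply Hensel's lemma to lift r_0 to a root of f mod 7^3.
r_2 = 45 (mod 343)

Hensel: r_{i+1} = r_i − f(r_i)·(f′(r_i))^{-1} mod 7^{i+2}, f′(x) = 2x + 2. Iterate:
  r_0 = 3 (mod 7)
  r_1 = 45 (mod 49)
  r_2 = 45 (mod 343)
Final: r = 45 satisfies f(r) ≡ 0 mod 7^3.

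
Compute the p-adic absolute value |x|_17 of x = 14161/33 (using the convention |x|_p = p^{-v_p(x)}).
|14161/33|_17 = 1/289

Step 1 — compute v_17(x) by factoring powers of 17 out of the numerator and denominator: v_17(14161/33) = 2. Step 2 — apply |x|_p = p^{-v_p(x)} = 17^{-2} = 1/289.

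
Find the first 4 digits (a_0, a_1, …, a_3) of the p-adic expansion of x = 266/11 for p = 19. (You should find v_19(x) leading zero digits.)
(a_0, …, a_3) = (0, 3, 12, 8)

v_19(266/11) = 1, so a_0 = ... = a_0 = 0. Factor out: x = 19^1 · u with u = 14/11 a unit in ℤ_19. Expand u iteratively via a_{v+i} = u_i mod 19, u_{i+1} = (u_i − a_{v+i})/19:
  u_0 = 14/11;  a_1 = 3;  u_1 = (u_0 − 3)/19 = -1/11
  u_1 = -1/11;  a_2 = 12;  u_2 = (u_1 − 12)/19 = -7/11
  u_2 = -7/11;  a_3 = 8;  u_3 = (u_2 − 8)/19 = -5/11
Digits: (0, 3, 12, 8).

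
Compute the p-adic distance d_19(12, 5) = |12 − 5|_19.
d_19(12, 5) = 1

Step 1 — x − y = 12 − 5 = 7. Step 2 — v_19(7) = 0 (factor: 7 = (19^0 · 7); the sign does not affect v_p). Step 3 — |x − y|_19 = 19^{0} = 1.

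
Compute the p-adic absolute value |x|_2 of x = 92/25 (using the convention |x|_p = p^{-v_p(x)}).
|92/25|_2 = 1/4

Step 1 — compute v_2(x) by factoring powers of 2 out of the numerator and denominator: v_2(92/25) = 2. Step 2 — apply |x|_p = p^{-v_p(x)} = 2^{-2} = 1/4.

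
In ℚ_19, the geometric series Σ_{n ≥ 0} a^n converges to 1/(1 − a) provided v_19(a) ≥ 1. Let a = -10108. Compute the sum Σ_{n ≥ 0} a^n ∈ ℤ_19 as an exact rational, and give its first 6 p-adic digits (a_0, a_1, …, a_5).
Σ a^n = 1/(1 − a) = 1/10109;  first 6 digits = (1, 0, 10, 17, 4, 3)

v_19(a) = 2 ≥ 1, so the series converges in ℤ_19 to 1/(1 − a) = 1/(1 − (-10108)) = 1/10109. Expand this rational in ℤ_19: compute digits iteratively via d_i = x_i mod 19, x_{i+1} = (x_i − d_i)/19. The first 6 digits are (1, 0, 10, 17, 4, 3).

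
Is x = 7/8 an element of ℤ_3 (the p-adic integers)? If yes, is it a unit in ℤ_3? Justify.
x ∈ ℤ_3^× (unit); v_3(x) = 0

ℤ_3 = {x ∈ ℚ_3 : v_3(x) ≥ 0} and ℤ_3^× = {x ∈ ℤ_3 : v_3(x) = 0}. Here v_3(7/8) = v_3(num) − v_3(den) = 0; compare against these criteria.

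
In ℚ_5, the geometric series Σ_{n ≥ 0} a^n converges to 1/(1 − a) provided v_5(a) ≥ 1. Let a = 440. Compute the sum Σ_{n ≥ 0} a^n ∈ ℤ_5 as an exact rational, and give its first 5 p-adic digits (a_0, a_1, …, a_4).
Σ a^n = 1/(1 − a) = -1/439;  first 5 digits = (1, 3, 1, 4, 0)

v_5(a) = 1 ≥ 1, so the series converges in ℤ_5 to 1/(1 − a) = 1/(1 − 440) = -1/439. Expand this rational in ℤ_5: compute digits iteratively via d_i = x_i mod 5, x_{i+1} = (x_i − d_i)/5. The first 5 digits are (1, 3, 1, 4, 0).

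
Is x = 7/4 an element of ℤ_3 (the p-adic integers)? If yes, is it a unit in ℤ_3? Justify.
x ∈ ℤ_3^× (unit); v_3(x) = 0

ℤ_3 = {x ∈ ℚ_3 : v_3(x) ≥ 0} and ℤ_3^× = {x ∈ ℤ_3 : v_3(x) = 0}. Here v_3(7/4) = v_3(num) − v_3(den) = 0; compare against these criteria.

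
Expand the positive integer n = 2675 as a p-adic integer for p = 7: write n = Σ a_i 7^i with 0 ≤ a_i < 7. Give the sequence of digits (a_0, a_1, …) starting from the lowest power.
(a_0, a_1, …) = (1, 4, 5, 0, 1)

Repeated division by 7 gives the digits low-to-high: 2675 = 1 + 4·7^1 + 5·7^2 + 1·7^4. Digit sequence: (1, 4, 5, 0, 1).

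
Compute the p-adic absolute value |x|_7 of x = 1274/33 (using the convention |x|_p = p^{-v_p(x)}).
|1274/33|_7 = 1/49

Step 1 — compute v_7(x) by factoring powers of 7 out of the numerator and denominator: v_7(1274/33) = 2. Step 2 — apply |x|_p = p^{-v_p(x)} = 7^{-2} = 1/49.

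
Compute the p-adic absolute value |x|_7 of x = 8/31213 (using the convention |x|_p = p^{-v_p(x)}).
|8/31213|_7 = 2401

Step 1 — compute v_7(x) by factoring powers of 7 out of the numerator and denominator: v_7(8/31213) = -4. Step 2 — apply |x|_p = p^{-v_p(x)} = 7^{4} = 2401.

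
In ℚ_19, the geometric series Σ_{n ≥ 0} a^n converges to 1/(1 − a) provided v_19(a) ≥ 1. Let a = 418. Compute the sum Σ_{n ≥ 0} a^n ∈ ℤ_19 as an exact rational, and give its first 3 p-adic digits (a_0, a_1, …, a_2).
Σ a^n = 1/(1 − a) = -1/417;  first 3 digits = (1, 3, 10)

v_19(a) = 1 ≥ 1, so the series converges in ℤ_19 to 1/(1 − a) = 1/(1 − 418) = -1/417. Expand this rational in ℤ_19: compute digits iteratively via d_i = x_i mod 19, x_{i+1} = (x_i − d_i)/19. The first 3 digits are (1, 3, 10).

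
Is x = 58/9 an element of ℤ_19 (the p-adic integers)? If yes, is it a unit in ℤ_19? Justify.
x ∈ ℤ_19^× (unit); v_19(x) = 0

ℤ_19 = {x ∈ ℚ_19 : v_19(x) ≥ 0} and ℤ_19^× = {x ∈ ℤ_19 : v_19(x) = 0}. Here v_19(58/9) = v_19(num) − v_19(den) = 0; compare against these criteria.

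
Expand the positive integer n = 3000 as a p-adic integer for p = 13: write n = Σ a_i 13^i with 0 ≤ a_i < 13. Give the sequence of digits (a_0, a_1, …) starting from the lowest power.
(a_0, a_1, …) = (10, 9, 4, 1)

Repeated division by 13 gives the digits low-to-high: 3000 = 10 + 9·13^1 + 4·13^2 + 1·13^3. Digit sequence: (10, 9, 4, 1).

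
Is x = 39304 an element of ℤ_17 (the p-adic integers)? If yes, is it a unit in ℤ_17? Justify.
x ∈ ℤ_17 but not a unit; v_17(x) = 3 > 0

ℤ_17 = {x ∈ ℚ_17 : v_17(x) ≥ 0} and ℤ_17^× = {x ∈ ℤ_17 : v_17(x) = 0}. Here v_17(39304) = v_17(num) − v_17(den) = 3; compare against these criteria.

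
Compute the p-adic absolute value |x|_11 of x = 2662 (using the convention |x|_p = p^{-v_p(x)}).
|2662|_11 = 1/1331

Step 1 — compute v_11(x) by factoring powers of 11 out of the numerator and denominator: v_11(2662) = 3. Step 2 — apply |x|_p = p^{-v_p(x)} = 11^{-3} = 1/1331.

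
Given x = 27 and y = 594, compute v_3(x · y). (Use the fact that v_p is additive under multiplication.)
v_3(16038) = 6

v_p(x) = 3 (factor: 27 = 3^3 · 1); v_p(y) = 3 (factor: 594 = 3^3 · 22). Additivity: v_p(xy) = v_p(x) + v_p(y) = 3 + 3 = 6. (Direct check: xy = 16038 = 3^6 · (22).)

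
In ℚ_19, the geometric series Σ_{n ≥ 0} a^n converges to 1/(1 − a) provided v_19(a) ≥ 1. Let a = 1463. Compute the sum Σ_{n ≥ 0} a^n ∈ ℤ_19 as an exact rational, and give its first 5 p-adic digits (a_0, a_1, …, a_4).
Σ a^n = 1/(1 − a) = -1/1462;  first 5 digits = (1, 1, 5, 9, 10)

v_19(a) = 1 ≥ 1, so the series converges in ℤ_19 to 1/(1 − a) = 1/(1 − 1463) = -1/1462. Expand this rational in ℤ_19: compute digits iteratively via d_i = x_i mod 19, x_{i+1} = (x_i − d_i)/19. The first 5 digits are (1, 1, 5, 9, 10).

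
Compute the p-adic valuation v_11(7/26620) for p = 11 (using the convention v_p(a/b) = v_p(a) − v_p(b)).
v_11(7/26620) = -3

Factor powers of 11 from the numerator and denominator of the reduced fraction: 7 = 11^0 · 7 and 26620 = 11^3 · 20. Apply v_p(a/b) = v_p(a) − v_p(b): v_11(7/26620) = 0 − 3 = -3.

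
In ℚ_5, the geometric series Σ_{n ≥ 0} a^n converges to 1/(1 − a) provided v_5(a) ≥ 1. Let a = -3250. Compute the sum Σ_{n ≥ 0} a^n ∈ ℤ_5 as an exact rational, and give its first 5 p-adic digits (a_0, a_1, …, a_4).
Σ a^n = 1/(1 − a) = 1/3251;  first 5 digits = (1, 0, 0, 4, 4)

v_5(a) = 3 ≥ 1, so the series converges in ℤ_5 to 1/(1 − a) = 1/(1 − (-3250)) = 1/3251. Expand this rational in ℤ_5: compute digits iteratively via d_i = x_i mod 5, x_{i+1} = (x_i − d_i)/5. The first 5 digits are (1, 0, 0, 4, 4).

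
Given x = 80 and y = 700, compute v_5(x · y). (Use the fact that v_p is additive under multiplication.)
v_5(56000) = 3

v_p(x) = 1 (factor: 80 = 5^1 · 16); v_p(y) = 2 (factor: 700 = 5^2 · 28). Additivity: v_p(xy) = v_p(x) + v_p(y) = 1 + 2 = 3. (Direct check: xy = 56000 = 5^3 · (448).)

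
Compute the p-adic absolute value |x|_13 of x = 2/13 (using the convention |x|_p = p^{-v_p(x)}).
|2/13|_13 = 13

Step 1 — compute v_13(x) by factoring powers of 13 out of the numerator and denominator: v_13(2/13) = -1. Step 2 — apply |x|_p = p^{-v_p(x)} = 13^{1} = 13.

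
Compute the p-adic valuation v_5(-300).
v_5(-300) = 2

v_5(n) is the largest exponent k such that 5^k divides n. Factor out: -300 = -5^2 · 12. (Sign doesn't affect v_p.) So v_5(-300) = 2.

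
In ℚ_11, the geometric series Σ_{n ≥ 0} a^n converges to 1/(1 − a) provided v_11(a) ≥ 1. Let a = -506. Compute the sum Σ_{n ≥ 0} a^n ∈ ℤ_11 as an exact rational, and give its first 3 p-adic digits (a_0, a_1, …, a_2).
Σ a^n = 1/(1 − a) = 1/507;  first 3 digits = (1, 9, 10)

v_11(a) = 1 ≥ 1, so the series converges in ℤ_11 to 1/(1 − a) = 1/(1 − (-506)) = 1/507. Expand this rational in ℤ_11: compute digits iteratively via d_i = x_i mod 11, x_{i+1} = (x_i − d_i)/11. The first 3 digits are (1, 9, 10).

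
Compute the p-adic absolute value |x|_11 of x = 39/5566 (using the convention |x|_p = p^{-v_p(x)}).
|39/5566|_11 = 121

Step 1 — compute v_11(x) by factoring powers of 11 out of the numerator and denominator: v_11(39/5566) = -2. Step 2 — apply |x|_p = p^{-v_p(x)} = 11^{2} = 121.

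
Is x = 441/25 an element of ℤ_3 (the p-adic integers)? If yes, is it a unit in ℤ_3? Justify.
x ∈ ℤ_3 but not a unit; v_3(x) = 2 > 0

ℤ_3 = {x ∈ ℚ_3 : v_3(x) ≥ 0} and ℤ_3^× = {x ∈ ℤ_3 : v_3(x) = 0}. Here v_3(441/25) = v_3(num) − v_3(den) = 2; compare against these criteria.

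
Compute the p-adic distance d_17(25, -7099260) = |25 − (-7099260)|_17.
d_17(25, -7099260) = 1/1419857

Step 1 — x − y = 25 − (-7099260) = 7099285. Step 2 — v_17(7099285) = 5 (factor: 7099285 = (17^5 · 5); the sign does not affect v_p). Step 3 — |x − y|_17 = 17^{-5} = 1/1419857.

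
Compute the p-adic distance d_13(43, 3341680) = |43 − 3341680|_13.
d_13(43, 3341680) = 1/371293

Step 1 — x − y = 43 − 3341680 = -3341637. Step 2 — v_13(-3341637) = 5 (factor: -3341637 = −(13^5 · 9); the sign does not affect v_p). Step 3 — |x − y|_13 = 13^{-5} = 1/371293.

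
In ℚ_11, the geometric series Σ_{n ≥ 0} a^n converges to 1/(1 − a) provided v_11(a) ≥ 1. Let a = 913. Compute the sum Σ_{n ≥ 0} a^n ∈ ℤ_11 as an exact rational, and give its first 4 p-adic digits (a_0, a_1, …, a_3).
Σ a^n = 1/(1 − a) = -1/912;  first 4 digits = (1, 6, 10, 6)

v_11(a) = 1 ≥ 1, so the series converges in ℤ_11 to 1/(1 − a) = 1/(1 − 913) = -1/912. Expand this rational in ℤ_11: compute digits iteratively via d_i = x_i mod 11, x_{i+1} = (x_i − d_i)/11. The first 4 digits are (1, 6, 10, 6).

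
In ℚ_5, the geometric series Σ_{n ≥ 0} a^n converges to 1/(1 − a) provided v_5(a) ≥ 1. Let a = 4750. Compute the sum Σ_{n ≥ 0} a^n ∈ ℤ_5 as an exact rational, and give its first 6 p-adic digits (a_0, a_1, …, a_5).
Σ a^n = 1/(1 − a) = -1/4749;  first 6 digits = (1, 0, 0, 3, 2, 1)

v_5(a) = 3 ≥ 1, so the series converges in ℤ_5 to 1/(1 − a) = 1/(1 − 4750) = -1/4749. Expand this rational in ℤ_5: compute digits iteratively via d_i = x_i mod 5, x_{i+1} = (x_i − d_i)/5. The first 6 digits are (1, 0, 0, 3, 2, 1).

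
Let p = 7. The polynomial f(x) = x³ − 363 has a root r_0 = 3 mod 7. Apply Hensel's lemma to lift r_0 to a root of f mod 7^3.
r_2 = 304 (mod 343)

Hensel: r_{i+1} = r_i − f(r_i)/f′(r_i) mod 7^{i+2}, where f′(x) = 3x². Iterate:
  r_0 = 3 (mod 7)
  r_1 = 10 (mod 49)
  r_2 = 304 (mod 343)
Final: r = 304 with f(r) ≡ 0 mod 7^3.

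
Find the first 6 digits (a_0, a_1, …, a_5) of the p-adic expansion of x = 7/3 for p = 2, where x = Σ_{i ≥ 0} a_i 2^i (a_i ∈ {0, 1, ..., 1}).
(a_0, …, a_5) = (1, 0, 1, 1, 0, 1)

v_2(7/3) = 0 (numerator and denominator both coprime to 2), so x ∈ ℤ_2^×. Compute digits iteratively via a_i = x_i mod 2, x_{i+1} = (x_i − a_i)/2, with x_0 = x:
  x_0 = 7/3;  a_0 = 1;  x_1 = (x_0 − 1)/2 = 2/3
  x_1 = 2/3;  a_1 = 0;  x_2 = (x_1 − 0)/2 = 1/3
  x_2 = 1/3;  a_2 = 1;  x_3 = (x_2 − 1)/2 = -1/3
  x_3 = -1/3;  a_3 = 1;  x_4 = (x_3 − 1)/2 = -2/3
  x_4 = -2/3;  a_4 = 0;  x_5 = (x_4 − 0)/2 = -1/3
  x_5 = -1/3;  a_5 = 1;  x_6 = (x_5 − 1)/2 = -2/3
Digits: (1, 0, 1, 1, 0, 1).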